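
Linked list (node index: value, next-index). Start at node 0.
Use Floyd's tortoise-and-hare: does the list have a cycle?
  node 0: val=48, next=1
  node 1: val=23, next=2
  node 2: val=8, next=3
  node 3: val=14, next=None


Floyd's tortoise (slow, +1) and hare (fast, +2):
  init: slow=0, fast=0
  step 1: slow=1, fast=2
  step 2: fast 2->3->None, no cycle

Cycle: no


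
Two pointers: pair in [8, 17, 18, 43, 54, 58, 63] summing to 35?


lo=0(8)+hi=6(63)=71
lo=0(8)+hi=5(58)=66
lo=0(8)+hi=4(54)=62
lo=0(8)+hi=3(43)=51
lo=0(8)+hi=2(18)=26
lo=1(17)+hi=2(18)=35

Yes: 17+18=35


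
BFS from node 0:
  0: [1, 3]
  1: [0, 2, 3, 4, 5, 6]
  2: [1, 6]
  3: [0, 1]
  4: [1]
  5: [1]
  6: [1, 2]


Visit 0, enqueue [1, 3]
Visit 1, enqueue [2, 4, 5, 6]
Visit 3, enqueue []
Visit 2, enqueue []
Visit 4, enqueue []
Visit 5, enqueue []
Visit 6, enqueue []

BFS order: [0, 1, 3, 2, 4, 5, 6]


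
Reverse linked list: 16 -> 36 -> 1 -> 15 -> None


Step 1: curr=16, set curr.next=prev(None) | reversed so far: 16
Step 2: curr=36, set curr.next=prev(16) | reversed so far: 36 -> 16
Step 3: curr=1, set curr.next=prev(36) | reversed so far: 1 -> 36 -> 16
Step 4: curr=15, set curr.next=prev(1) | reversed so far: 15 -> 1 -> 36 -> 16

15 -> 1 -> 36 -> 16 -> None


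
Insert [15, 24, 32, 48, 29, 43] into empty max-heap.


Insert 15: [15]
Insert 24: [24, 15]
Insert 32: [32, 15, 24]
Insert 48: [48, 32, 24, 15]
Insert 29: [48, 32, 24, 15, 29]
Insert 43: [48, 32, 43, 15, 29, 24]

Final heap: [48, 32, 43, 15, 29, 24]


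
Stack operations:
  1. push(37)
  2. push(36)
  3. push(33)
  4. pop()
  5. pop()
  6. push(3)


push(37) -> [37]
push(36) -> [37, 36]
push(33) -> [37, 36, 33]
pop()->33, [37, 36]
pop()->36, [37]
push(3) -> [37, 3]

Final stack: [37, 3]


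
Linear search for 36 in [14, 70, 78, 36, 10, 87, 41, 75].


i=0: 14!=36
i=1: 70!=36
i=2: 78!=36
i=3: 36==36 found!

Found at 3, 4 comps


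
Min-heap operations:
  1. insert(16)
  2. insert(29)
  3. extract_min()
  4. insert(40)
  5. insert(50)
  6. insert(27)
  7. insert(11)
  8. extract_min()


insert(16) -> [16]
insert(29) -> [16, 29]
extract_min()->16, [29]
insert(40) -> [29, 40]
insert(50) -> [29, 40, 50]
insert(27) -> [27, 29, 50, 40]
insert(11) -> [11, 27, 50, 40, 29]
extract_min()->11, [27, 29, 50, 40]

Final heap: [27, 29, 50, 40]


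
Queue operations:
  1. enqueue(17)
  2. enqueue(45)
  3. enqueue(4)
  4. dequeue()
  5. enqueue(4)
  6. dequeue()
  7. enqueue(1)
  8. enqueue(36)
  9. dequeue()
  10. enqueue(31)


enqueue(17) -> [17]
enqueue(45) -> [17, 45]
enqueue(4) -> [17, 45, 4]
dequeue()->17, [45, 4]
enqueue(4) -> [45, 4, 4]
dequeue()->45, [4, 4]
enqueue(1) -> [4, 4, 1]
enqueue(36) -> [4, 4, 1, 36]
dequeue()->4, [4, 1, 36]
enqueue(31) -> [4, 1, 36, 31]

Final queue: [4, 1, 36, 31]


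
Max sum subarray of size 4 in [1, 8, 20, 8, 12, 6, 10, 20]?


[0:4]: 37
[1:5]: 48
[2:6]: 46
[3:7]: 36
[4:8]: 48

Max: 48 at [1:5]


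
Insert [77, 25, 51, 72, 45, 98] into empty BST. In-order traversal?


Insert 77: root
Insert 25: L from 77
Insert 51: L from 77 -> R from 25
Insert 72: L from 77 -> R from 25 -> R from 51
Insert 45: L from 77 -> R from 25 -> L from 51
Insert 98: R from 77

In-order: [25, 45, 51, 72, 77, 98]


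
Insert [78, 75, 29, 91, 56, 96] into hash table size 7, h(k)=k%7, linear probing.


Insert 78: h=1 -> slot 1
Insert 75: h=5 -> slot 5
Insert 29: h=1, 1 probes -> slot 2
Insert 91: h=0 -> slot 0
Insert 56: h=0, 3 probes -> slot 3
Insert 96: h=5, 1 probes -> slot 6

Table: [91, 78, 29, 56, None, 75, 96]


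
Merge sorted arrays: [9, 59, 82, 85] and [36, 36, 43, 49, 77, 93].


Take 9 from A
Take 36 from B
Take 36 from B
Take 43 from B
Take 49 from B
Take 59 from A
Take 77 from B
Take 82 from A
Take 85 from A

Merged: [9, 36, 36, 43, 49, 59, 77, 82, 85, 93]


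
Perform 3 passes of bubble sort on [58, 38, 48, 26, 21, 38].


Initial: [58, 38, 48, 26, 21, 38]
Pass 1: [38, 48, 26, 21, 38, 58] (5 swaps)
Pass 2: [38, 26, 21, 38, 48, 58] (3 swaps)
Pass 3: [26, 21, 38, 38, 48, 58] (2 swaps)

After 3 passes: [26, 21, 38, 38, 48, 58]


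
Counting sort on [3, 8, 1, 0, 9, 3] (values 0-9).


Input: [3, 8, 1, 0, 9, 3]
Counts: [1, 1, 0, 2, 0, 0, 0, 0, 1, 1]

Sorted: [0, 1, 3, 3, 8, 9]


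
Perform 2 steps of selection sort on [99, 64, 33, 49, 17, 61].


Initial: [99, 64, 33, 49, 17, 61]
Step 1: min=17 at 4
  Swap: [17, 64, 33, 49, 99, 61]
Step 2: min=33 at 2
  Swap: [17, 33, 64, 49, 99, 61]

After 2 steps: [17, 33, 64, 49, 99, 61]


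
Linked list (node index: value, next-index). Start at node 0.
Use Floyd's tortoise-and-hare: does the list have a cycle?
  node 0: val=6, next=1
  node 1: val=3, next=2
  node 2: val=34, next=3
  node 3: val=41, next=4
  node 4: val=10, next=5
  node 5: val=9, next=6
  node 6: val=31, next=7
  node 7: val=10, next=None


Floyd's tortoise (slow, +1) and hare (fast, +2):
  init: slow=0, fast=0
  step 1: slow=1, fast=2
  step 2: slow=2, fast=4
  step 3: slow=3, fast=6
  step 4: fast 6->7->None, no cycle

Cycle: no


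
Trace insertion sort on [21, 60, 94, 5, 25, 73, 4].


Initial: [21, 60, 94, 5, 25, 73, 4]
Insert 60: [21, 60, 94, 5, 25, 73, 4]
Insert 94: [21, 60, 94, 5, 25, 73, 4]
Insert 5: [5, 21, 60, 94, 25, 73, 4]
Insert 25: [5, 21, 25, 60, 94, 73, 4]
Insert 73: [5, 21, 25, 60, 73, 94, 4]
Insert 4: [4, 5, 21, 25, 60, 73, 94]

Sorted: [4, 5, 21, 25, 60, 73, 94]


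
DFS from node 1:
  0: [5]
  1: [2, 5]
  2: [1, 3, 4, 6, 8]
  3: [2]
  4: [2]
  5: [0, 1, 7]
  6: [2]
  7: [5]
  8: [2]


Visit 1, push [5, 2]
Visit 2, push [8, 6, 4, 3]
Visit 3, push []
Visit 4, push []
Visit 6, push []
Visit 8, push []
Visit 5, push [7, 0]
Visit 0, push []
Visit 7, push []

DFS order: [1, 2, 3, 4, 6, 8, 5, 0, 7]


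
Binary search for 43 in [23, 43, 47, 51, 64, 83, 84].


Step 1: lo=0, hi=6, mid=3, val=51
Step 2: lo=0, hi=2, mid=1, val=43

Found at index 1


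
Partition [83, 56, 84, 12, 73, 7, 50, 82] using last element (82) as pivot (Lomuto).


Pivot: 82
  56 <= 82: swap -> [56, 83, 84, 12, 73, 7, 50, 82]
  12 <= 82: swap -> [56, 12, 84, 83, 73, 7, 50, 82]
  73 <= 82: swap -> [56, 12, 73, 83, 84, 7, 50, 82]
  7 <= 82: swap -> [56, 12, 73, 7, 84, 83, 50, 82]
  50 <= 82: swap -> [56, 12, 73, 7, 50, 83, 84, 82]
Place pivot at 5: [56, 12, 73, 7, 50, 82, 84, 83]

Partitioned: [56, 12, 73, 7, 50, 82, 84, 83]


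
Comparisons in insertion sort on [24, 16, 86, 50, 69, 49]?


Algorithm: insertion sort
Input: [24, 16, 86, 50, 69, 49]
Sorted: [16, 24, 49, 50, 69, 86]

10


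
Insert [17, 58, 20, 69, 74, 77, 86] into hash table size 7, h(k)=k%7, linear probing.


Insert 17: h=3 -> slot 3
Insert 58: h=2 -> slot 2
Insert 20: h=6 -> slot 6
Insert 69: h=6, 1 probes -> slot 0
Insert 74: h=4 -> slot 4
Insert 77: h=0, 1 probes -> slot 1
Insert 86: h=2, 3 probes -> slot 5

Table: [69, 77, 58, 17, 74, 86, 20]


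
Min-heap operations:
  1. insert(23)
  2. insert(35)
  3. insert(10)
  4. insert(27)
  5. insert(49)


insert(23) -> [23]
insert(35) -> [23, 35]
insert(10) -> [10, 35, 23]
insert(27) -> [10, 27, 23, 35]
insert(49) -> [10, 27, 23, 35, 49]

Final heap: [10, 27, 23, 35, 49]


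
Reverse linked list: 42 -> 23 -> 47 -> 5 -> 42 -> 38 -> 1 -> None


Step 1: curr=42, set curr.next=prev(None) | reversed so far: 42
Step 2: curr=23, set curr.next=prev(42) | reversed so far: 23 -> 42
Step 3: curr=47, set curr.next=prev(23) | reversed so far: 47 -> 23 -> 42
Step 4: curr=5, set curr.next=prev(47) | reversed so far: 5 -> 47 -> 23 -> 42
Step 5: curr=42, set curr.next=prev(5) | reversed so far: 42 -> 5 -> 47 -> 23 -> 42
Step 6: curr=38, set curr.next=prev(42) | reversed so far: 38 -> 42 -> 5 -> 47 -> 23 -> 42
Step 7: curr=1, set curr.next=prev(38) | reversed so far: 1 -> 38 -> 42 -> 5 -> 47 -> 23 -> 42

1 -> 38 -> 42 -> 5 -> 47 -> 23 -> 42 -> None


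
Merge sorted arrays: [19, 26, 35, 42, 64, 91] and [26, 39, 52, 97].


Take 19 from A
Take 26 from A
Take 26 from B
Take 35 from A
Take 39 from B
Take 42 from A
Take 52 from B
Take 64 from A
Take 91 from A

Merged: [19, 26, 26, 35, 39, 42, 52, 64, 91, 97]


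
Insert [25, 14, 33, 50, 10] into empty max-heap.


Insert 25: [25]
Insert 14: [25, 14]
Insert 33: [33, 14, 25]
Insert 50: [50, 33, 25, 14]
Insert 10: [50, 33, 25, 14, 10]

Final heap: [50, 33, 25, 14, 10]


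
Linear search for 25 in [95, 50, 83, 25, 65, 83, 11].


i=0: 95!=25
i=1: 50!=25
i=2: 83!=25
i=3: 25==25 found!

Found at 3, 4 comps


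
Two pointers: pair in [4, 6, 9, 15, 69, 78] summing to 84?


lo=0(4)+hi=5(78)=82
lo=1(6)+hi=5(78)=84

Yes: 6+78=84


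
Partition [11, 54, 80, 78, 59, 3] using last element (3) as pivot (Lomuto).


Pivot: 3
Place pivot at 0: [3, 54, 80, 78, 59, 11]

Partitioned: [3, 54, 80, 78, 59, 11]


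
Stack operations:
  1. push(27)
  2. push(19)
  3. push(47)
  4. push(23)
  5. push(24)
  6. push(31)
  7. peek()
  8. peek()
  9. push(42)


push(27) -> [27]
push(19) -> [27, 19]
push(47) -> [27, 19, 47]
push(23) -> [27, 19, 47, 23]
push(24) -> [27, 19, 47, 23, 24]
push(31) -> [27, 19, 47, 23, 24, 31]
peek()->31
peek()->31
push(42) -> [27, 19, 47, 23, 24, 31, 42]

Final stack: [27, 19, 47, 23, 24, 31, 42]


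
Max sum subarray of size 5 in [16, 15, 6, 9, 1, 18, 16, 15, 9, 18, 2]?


[0:5]: 47
[1:6]: 49
[2:7]: 50
[3:8]: 59
[4:9]: 59
[5:10]: 76
[6:11]: 60

Max: 76 at [5:10]


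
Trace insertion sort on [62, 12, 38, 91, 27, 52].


Initial: [62, 12, 38, 91, 27, 52]
Insert 12: [12, 62, 38, 91, 27, 52]
Insert 38: [12, 38, 62, 91, 27, 52]
Insert 91: [12, 38, 62, 91, 27, 52]
Insert 27: [12, 27, 38, 62, 91, 52]
Insert 52: [12, 27, 38, 52, 62, 91]

Sorted: [12, 27, 38, 52, 62, 91]


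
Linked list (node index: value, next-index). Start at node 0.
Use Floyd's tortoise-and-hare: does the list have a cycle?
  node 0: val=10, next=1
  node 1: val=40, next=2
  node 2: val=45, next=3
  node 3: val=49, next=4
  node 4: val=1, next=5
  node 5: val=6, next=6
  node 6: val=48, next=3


Floyd's tortoise (slow, +1) and hare (fast, +2):
  init: slow=0, fast=0
  step 1: slow=1, fast=2
  step 2: slow=2, fast=4
  step 3: slow=3, fast=6
  step 4: slow=4, fast=4
  slow == fast at node 4: cycle detected

Cycle: yes


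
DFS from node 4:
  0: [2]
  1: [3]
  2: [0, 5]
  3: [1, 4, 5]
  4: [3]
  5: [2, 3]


Visit 4, push [3]
Visit 3, push [5, 1]
Visit 1, push []
Visit 5, push [2]
Visit 2, push [0]
Visit 0, push []

DFS order: [4, 3, 1, 5, 2, 0]


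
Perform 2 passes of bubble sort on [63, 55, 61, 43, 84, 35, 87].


Initial: [63, 55, 61, 43, 84, 35, 87]
Pass 1: [55, 61, 43, 63, 35, 84, 87] (4 swaps)
Pass 2: [55, 43, 61, 35, 63, 84, 87] (2 swaps)

After 2 passes: [55, 43, 61, 35, 63, 84, 87]


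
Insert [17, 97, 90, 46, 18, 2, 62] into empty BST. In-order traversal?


Insert 17: root
Insert 97: R from 17
Insert 90: R from 17 -> L from 97
Insert 46: R from 17 -> L from 97 -> L from 90
Insert 18: R from 17 -> L from 97 -> L from 90 -> L from 46
Insert 2: L from 17
Insert 62: R from 17 -> L from 97 -> L from 90 -> R from 46

In-order: [2, 17, 18, 46, 62, 90, 97]


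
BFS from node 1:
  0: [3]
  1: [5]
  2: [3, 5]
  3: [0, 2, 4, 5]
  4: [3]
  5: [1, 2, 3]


Visit 1, enqueue [5]
Visit 5, enqueue [2, 3]
Visit 2, enqueue []
Visit 3, enqueue [0, 4]
Visit 0, enqueue []
Visit 4, enqueue []

BFS order: [1, 5, 2, 3, 0, 4]


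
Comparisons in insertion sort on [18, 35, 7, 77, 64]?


Algorithm: insertion sort
Input: [18, 35, 7, 77, 64]
Sorted: [7, 18, 35, 64, 77]

6


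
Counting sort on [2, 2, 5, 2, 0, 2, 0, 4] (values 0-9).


Input: [2, 2, 5, 2, 0, 2, 0, 4]
Counts: [2, 0, 4, 0, 1, 1, 0, 0, 0, 0]

Sorted: [0, 0, 2, 2, 2, 2, 4, 5]


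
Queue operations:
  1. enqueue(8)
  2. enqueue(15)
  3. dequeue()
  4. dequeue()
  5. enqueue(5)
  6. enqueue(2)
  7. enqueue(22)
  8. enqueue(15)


enqueue(8) -> [8]
enqueue(15) -> [8, 15]
dequeue()->8, [15]
dequeue()->15, []
enqueue(5) -> [5]
enqueue(2) -> [5, 2]
enqueue(22) -> [5, 2, 22]
enqueue(15) -> [5, 2, 22, 15]

Final queue: [5, 2, 22, 15]


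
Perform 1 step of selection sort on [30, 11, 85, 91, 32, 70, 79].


Initial: [30, 11, 85, 91, 32, 70, 79]
Step 1: min=11 at 1
  Swap: [11, 30, 85, 91, 32, 70, 79]

After 1 step: [11, 30, 85, 91, 32, 70, 79]


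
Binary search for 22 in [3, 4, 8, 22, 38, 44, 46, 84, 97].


Step 1: lo=0, hi=8, mid=4, val=38
Step 2: lo=0, hi=3, mid=1, val=4
Step 3: lo=2, hi=3, mid=2, val=8
Step 4: lo=3, hi=3, mid=3, val=22

Found at index 3


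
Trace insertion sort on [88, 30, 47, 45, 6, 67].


Initial: [88, 30, 47, 45, 6, 67]
Insert 30: [30, 88, 47, 45, 6, 67]
Insert 47: [30, 47, 88, 45, 6, 67]
Insert 45: [30, 45, 47, 88, 6, 67]
Insert 6: [6, 30, 45, 47, 88, 67]
Insert 67: [6, 30, 45, 47, 67, 88]

Sorted: [6, 30, 45, 47, 67, 88]


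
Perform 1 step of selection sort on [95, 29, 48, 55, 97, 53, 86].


Initial: [95, 29, 48, 55, 97, 53, 86]
Step 1: min=29 at 1
  Swap: [29, 95, 48, 55, 97, 53, 86]

After 1 step: [29, 95, 48, 55, 97, 53, 86]


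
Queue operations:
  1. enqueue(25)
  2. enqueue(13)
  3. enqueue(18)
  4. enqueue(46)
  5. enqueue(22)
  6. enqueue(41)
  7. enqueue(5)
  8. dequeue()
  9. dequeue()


enqueue(25) -> [25]
enqueue(13) -> [25, 13]
enqueue(18) -> [25, 13, 18]
enqueue(46) -> [25, 13, 18, 46]
enqueue(22) -> [25, 13, 18, 46, 22]
enqueue(41) -> [25, 13, 18, 46, 22, 41]
enqueue(5) -> [25, 13, 18, 46, 22, 41, 5]
dequeue()->25, [13, 18, 46, 22, 41, 5]
dequeue()->13, [18, 46, 22, 41, 5]

Final queue: [18, 46, 22, 41, 5]


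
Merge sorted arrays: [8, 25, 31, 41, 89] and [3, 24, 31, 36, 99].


Take 3 from B
Take 8 from A
Take 24 from B
Take 25 from A
Take 31 from A
Take 31 from B
Take 36 from B
Take 41 from A
Take 89 from A

Merged: [3, 8, 24, 25, 31, 31, 36, 41, 89, 99]


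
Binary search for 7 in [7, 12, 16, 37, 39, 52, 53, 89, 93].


Step 1: lo=0, hi=8, mid=4, val=39
Step 2: lo=0, hi=3, mid=1, val=12
Step 3: lo=0, hi=0, mid=0, val=7

Found at index 0


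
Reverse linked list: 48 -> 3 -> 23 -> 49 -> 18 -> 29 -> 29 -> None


Step 1: curr=48, set curr.next=prev(None) | reversed so far: 48
Step 2: curr=3, set curr.next=prev(48) | reversed so far: 3 -> 48
Step 3: curr=23, set curr.next=prev(3) | reversed so far: 23 -> 3 -> 48
Step 4: curr=49, set curr.next=prev(23) | reversed so far: 49 -> 23 -> 3 -> 48
Step 5: curr=18, set curr.next=prev(49) | reversed so far: 18 -> 49 -> 23 -> 3 -> 48
Step 6: curr=29, set curr.next=prev(18) | reversed so far: 29 -> 18 -> 49 -> 23 -> 3 -> 48
Step 7: curr=29, set curr.next=prev(29) | reversed so far: 29 -> 29 -> 18 -> 49 -> 23 -> 3 -> 48

29 -> 29 -> 18 -> 49 -> 23 -> 3 -> 48 -> None


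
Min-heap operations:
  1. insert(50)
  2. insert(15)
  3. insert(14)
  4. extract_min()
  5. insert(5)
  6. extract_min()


insert(50) -> [50]
insert(15) -> [15, 50]
insert(14) -> [14, 50, 15]
extract_min()->14, [15, 50]
insert(5) -> [5, 50, 15]
extract_min()->5, [15, 50]

Final heap: [15, 50]


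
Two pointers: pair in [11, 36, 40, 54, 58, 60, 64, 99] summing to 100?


lo=0(11)+hi=7(99)=110
lo=0(11)+hi=6(64)=75
lo=1(36)+hi=6(64)=100

Yes: 36+64=100


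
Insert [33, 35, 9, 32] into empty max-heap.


Insert 33: [33]
Insert 35: [35, 33]
Insert 9: [35, 33, 9]
Insert 32: [35, 33, 9, 32]

Final heap: [35, 33, 9, 32]


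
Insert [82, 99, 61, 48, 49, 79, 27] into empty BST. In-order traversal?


Insert 82: root
Insert 99: R from 82
Insert 61: L from 82
Insert 48: L from 82 -> L from 61
Insert 49: L from 82 -> L from 61 -> R from 48
Insert 79: L from 82 -> R from 61
Insert 27: L from 82 -> L from 61 -> L from 48

In-order: [27, 48, 49, 61, 79, 82, 99]


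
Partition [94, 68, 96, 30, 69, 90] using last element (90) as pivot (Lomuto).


Pivot: 90
  68 <= 90: swap -> [68, 94, 96, 30, 69, 90]
  30 <= 90: swap -> [68, 30, 96, 94, 69, 90]
  69 <= 90: swap -> [68, 30, 69, 94, 96, 90]
Place pivot at 3: [68, 30, 69, 90, 96, 94]

Partitioned: [68, 30, 69, 90, 96, 94]


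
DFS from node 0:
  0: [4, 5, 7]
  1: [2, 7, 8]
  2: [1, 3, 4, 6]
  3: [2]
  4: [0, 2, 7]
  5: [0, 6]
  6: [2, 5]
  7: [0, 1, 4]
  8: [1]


Visit 0, push [7, 5, 4]
Visit 4, push [7, 2]
Visit 2, push [6, 3, 1]
Visit 1, push [8, 7]
Visit 7, push []
Visit 8, push []
Visit 3, push []
Visit 6, push [5]
Visit 5, push []

DFS order: [0, 4, 2, 1, 7, 8, 3, 6, 5]


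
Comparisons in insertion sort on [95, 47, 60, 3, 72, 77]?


Algorithm: insertion sort
Input: [95, 47, 60, 3, 72, 77]
Sorted: [3, 47, 60, 72, 77, 95]

10


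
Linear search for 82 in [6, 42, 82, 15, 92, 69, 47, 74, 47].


i=0: 6!=82
i=1: 42!=82
i=2: 82==82 found!

Found at 2, 3 comps


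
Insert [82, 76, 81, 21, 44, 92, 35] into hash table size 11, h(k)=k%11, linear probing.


Insert 82: h=5 -> slot 5
Insert 76: h=10 -> slot 10
Insert 81: h=4 -> slot 4
Insert 21: h=10, 1 probes -> slot 0
Insert 44: h=0, 1 probes -> slot 1
Insert 92: h=4, 2 probes -> slot 6
Insert 35: h=2 -> slot 2

Table: [21, 44, 35, None, 81, 82, 92, None, None, None, 76]


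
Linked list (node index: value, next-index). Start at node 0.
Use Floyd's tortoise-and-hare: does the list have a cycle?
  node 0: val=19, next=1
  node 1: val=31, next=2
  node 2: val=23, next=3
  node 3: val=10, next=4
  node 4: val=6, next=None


Floyd's tortoise (slow, +1) and hare (fast, +2):
  init: slow=0, fast=0
  step 1: slow=1, fast=2
  step 2: slow=2, fast=4
  step 3: fast -> None, no cycle

Cycle: no


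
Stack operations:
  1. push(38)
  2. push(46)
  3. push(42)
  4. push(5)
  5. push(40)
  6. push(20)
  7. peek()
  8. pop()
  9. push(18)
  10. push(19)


push(38) -> [38]
push(46) -> [38, 46]
push(42) -> [38, 46, 42]
push(5) -> [38, 46, 42, 5]
push(40) -> [38, 46, 42, 5, 40]
push(20) -> [38, 46, 42, 5, 40, 20]
peek()->20
pop()->20, [38, 46, 42, 5, 40]
push(18) -> [38, 46, 42, 5, 40, 18]
push(19) -> [38, 46, 42, 5, 40, 18, 19]

Final stack: [38, 46, 42, 5, 40, 18, 19]


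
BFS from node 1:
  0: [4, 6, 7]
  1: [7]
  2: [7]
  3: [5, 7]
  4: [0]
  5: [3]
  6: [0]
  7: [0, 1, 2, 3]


Visit 1, enqueue [7]
Visit 7, enqueue [0, 2, 3]
Visit 0, enqueue [4, 6]
Visit 2, enqueue []
Visit 3, enqueue [5]
Visit 4, enqueue []
Visit 6, enqueue []
Visit 5, enqueue []

BFS order: [1, 7, 0, 2, 3, 4, 6, 5]


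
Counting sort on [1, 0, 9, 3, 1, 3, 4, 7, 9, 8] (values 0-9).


Input: [1, 0, 9, 3, 1, 3, 4, 7, 9, 8]
Counts: [1, 2, 0, 2, 1, 0, 0, 1, 1, 2]

Sorted: [0, 1, 1, 3, 3, 4, 7, 8, 9, 9]


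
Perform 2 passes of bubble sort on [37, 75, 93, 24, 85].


Initial: [37, 75, 93, 24, 85]
Pass 1: [37, 75, 24, 85, 93] (2 swaps)
Pass 2: [37, 24, 75, 85, 93] (1 swaps)

After 2 passes: [37, 24, 75, 85, 93]


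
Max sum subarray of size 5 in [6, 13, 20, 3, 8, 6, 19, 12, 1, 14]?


[0:5]: 50
[1:6]: 50
[2:7]: 56
[3:8]: 48
[4:9]: 46
[5:10]: 52

Max: 56 at [2:7]


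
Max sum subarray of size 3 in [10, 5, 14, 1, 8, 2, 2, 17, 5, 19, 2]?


[0:3]: 29
[1:4]: 20
[2:5]: 23
[3:6]: 11
[4:7]: 12
[5:8]: 21
[6:9]: 24
[7:10]: 41
[8:11]: 26

Max: 41 at [7:10]


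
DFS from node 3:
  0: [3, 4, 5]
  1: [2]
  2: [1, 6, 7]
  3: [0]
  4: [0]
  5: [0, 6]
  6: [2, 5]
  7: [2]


Visit 3, push [0]
Visit 0, push [5, 4]
Visit 4, push []
Visit 5, push [6]
Visit 6, push [2]
Visit 2, push [7, 1]
Visit 1, push []
Visit 7, push []

DFS order: [3, 0, 4, 5, 6, 2, 1, 7]


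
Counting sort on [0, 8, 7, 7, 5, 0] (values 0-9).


Input: [0, 8, 7, 7, 5, 0]
Counts: [2, 0, 0, 0, 0, 1, 0, 2, 1, 0]

Sorted: [0, 0, 5, 7, 7, 8]


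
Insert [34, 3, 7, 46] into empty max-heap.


Insert 34: [34]
Insert 3: [34, 3]
Insert 7: [34, 3, 7]
Insert 46: [46, 34, 7, 3]

Final heap: [46, 34, 7, 3]


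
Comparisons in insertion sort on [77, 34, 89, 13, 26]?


Algorithm: insertion sort
Input: [77, 34, 89, 13, 26]
Sorted: [13, 26, 34, 77, 89]

9


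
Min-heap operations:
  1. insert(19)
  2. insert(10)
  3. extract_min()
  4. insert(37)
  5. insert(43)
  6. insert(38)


insert(19) -> [19]
insert(10) -> [10, 19]
extract_min()->10, [19]
insert(37) -> [19, 37]
insert(43) -> [19, 37, 43]
insert(38) -> [19, 37, 43, 38]

Final heap: [19, 37, 43, 38]


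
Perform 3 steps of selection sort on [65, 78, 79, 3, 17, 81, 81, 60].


Initial: [65, 78, 79, 3, 17, 81, 81, 60]
Step 1: min=3 at 3
  Swap: [3, 78, 79, 65, 17, 81, 81, 60]
Step 2: min=17 at 4
  Swap: [3, 17, 79, 65, 78, 81, 81, 60]
Step 3: min=60 at 7
  Swap: [3, 17, 60, 65, 78, 81, 81, 79]

After 3 steps: [3, 17, 60, 65, 78, 81, 81, 79]


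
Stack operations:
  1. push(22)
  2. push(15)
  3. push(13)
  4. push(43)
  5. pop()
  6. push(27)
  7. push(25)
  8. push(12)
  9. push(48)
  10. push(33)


push(22) -> [22]
push(15) -> [22, 15]
push(13) -> [22, 15, 13]
push(43) -> [22, 15, 13, 43]
pop()->43, [22, 15, 13]
push(27) -> [22, 15, 13, 27]
push(25) -> [22, 15, 13, 27, 25]
push(12) -> [22, 15, 13, 27, 25, 12]
push(48) -> [22, 15, 13, 27, 25, 12, 48]
push(33) -> [22, 15, 13, 27, 25, 12, 48, 33]

Final stack: [22, 15, 13, 27, 25, 12, 48, 33]


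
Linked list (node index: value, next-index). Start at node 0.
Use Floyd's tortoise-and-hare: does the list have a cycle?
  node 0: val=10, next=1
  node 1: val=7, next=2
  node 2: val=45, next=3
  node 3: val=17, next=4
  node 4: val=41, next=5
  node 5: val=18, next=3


Floyd's tortoise (slow, +1) and hare (fast, +2):
  init: slow=0, fast=0
  step 1: slow=1, fast=2
  step 2: slow=2, fast=4
  step 3: slow=3, fast=3
  slow == fast at node 3: cycle detected

Cycle: yes


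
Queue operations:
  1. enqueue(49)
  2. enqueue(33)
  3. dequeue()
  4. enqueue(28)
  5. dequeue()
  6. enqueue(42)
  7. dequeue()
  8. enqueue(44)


enqueue(49) -> [49]
enqueue(33) -> [49, 33]
dequeue()->49, [33]
enqueue(28) -> [33, 28]
dequeue()->33, [28]
enqueue(42) -> [28, 42]
dequeue()->28, [42]
enqueue(44) -> [42, 44]

Final queue: [42, 44]


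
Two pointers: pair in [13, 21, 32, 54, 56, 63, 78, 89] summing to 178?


lo=0(13)+hi=7(89)=102
lo=1(21)+hi=7(89)=110
lo=2(32)+hi=7(89)=121
lo=3(54)+hi=7(89)=143
lo=4(56)+hi=7(89)=145
lo=5(63)+hi=7(89)=152
lo=6(78)+hi=7(89)=167

No pair found


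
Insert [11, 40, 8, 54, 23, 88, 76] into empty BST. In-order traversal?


Insert 11: root
Insert 40: R from 11
Insert 8: L from 11
Insert 54: R from 11 -> R from 40
Insert 23: R from 11 -> L from 40
Insert 88: R from 11 -> R from 40 -> R from 54
Insert 76: R from 11 -> R from 40 -> R from 54 -> L from 88

In-order: [8, 11, 23, 40, 54, 76, 88]


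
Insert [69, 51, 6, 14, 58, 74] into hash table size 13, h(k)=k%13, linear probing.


Insert 69: h=4 -> slot 4
Insert 51: h=12 -> slot 12
Insert 6: h=6 -> slot 6
Insert 14: h=1 -> slot 1
Insert 58: h=6, 1 probes -> slot 7
Insert 74: h=9 -> slot 9

Table: [None, 14, None, None, 69, None, 6, 58, None, 74, None, None, 51]


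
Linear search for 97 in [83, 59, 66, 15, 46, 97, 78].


i=0: 83!=97
i=1: 59!=97
i=2: 66!=97
i=3: 15!=97
i=4: 46!=97
i=5: 97==97 found!

Found at 5, 6 comps


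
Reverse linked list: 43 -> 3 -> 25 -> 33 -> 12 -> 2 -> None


Step 1: curr=43, set curr.next=prev(None) | reversed so far: 43
Step 2: curr=3, set curr.next=prev(43) | reversed so far: 3 -> 43
Step 3: curr=25, set curr.next=prev(3) | reversed so far: 25 -> 3 -> 43
Step 4: curr=33, set curr.next=prev(25) | reversed so far: 33 -> 25 -> 3 -> 43
Step 5: curr=12, set curr.next=prev(33) | reversed so far: 12 -> 33 -> 25 -> 3 -> 43
Step 6: curr=2, set curr.next=prev(12) | reversed so far: 2 -> 12 -> 33 -> 25 -> 3 -> 43

2 -> 12 -> 33 -> 25 -> 3 -> 43 -> None


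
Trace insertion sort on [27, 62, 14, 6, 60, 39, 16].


Initial: [27, 62, 14, 6, 60, 39, 16]
Insert 62: [27, 62, 14, 6, 60, 39, 16]
Insert 14: [14, 27, 62, 6, 60, 39, 16]
Insert 6: [6, 14, 27, 62, 60, 39, 16]
Insert 60: [6, 14, 27, 60, 62, 39, 16]
Insert 39: [6, 14, 27, 39, 60, 62, 16]
Insert 16: [6, 14, 16, 27, 39, 60, 62]

Sorted: [6, 14, 16, 27, 39, 60, 62]


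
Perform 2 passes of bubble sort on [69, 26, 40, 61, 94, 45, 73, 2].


Initial: [69, 26, 40, 61, 94, 45, 73, 2]
Pass 1: [26, 40, 61, 69, 45, 73, 2, 94] (6 swaps)
Pass 2: [26, 40, 61, 45, 69, 2, 73, 94] (2 swaps)

After 2 passes: [26, 40, 61, 45, 69, 2, 73, 94]


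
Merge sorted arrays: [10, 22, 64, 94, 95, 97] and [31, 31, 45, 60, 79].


Take 10 from A
Take 22 from A
Take 31 from B
Take 31 from B
Take 45 from B
Take 60 from B
Take 64 from A
Take 79 from B

Merged: [10, 22, 31, 31, 45, 60, 64, 79, 94, 95, 97]


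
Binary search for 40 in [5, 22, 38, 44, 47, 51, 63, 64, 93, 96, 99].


Step 1: lo=0, hi=10, mid=5, val=51
Step 2: lo=0, hi=4, mid=2, val=38
Step 3: lo=3, hi=4, mid=3, val=44

Not found


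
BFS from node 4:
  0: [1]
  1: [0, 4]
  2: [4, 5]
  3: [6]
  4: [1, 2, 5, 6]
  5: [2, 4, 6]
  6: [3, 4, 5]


Visit 4, enqueue [1, 2, 5, 6]
Visit 1, enqueue [0]
Visit 2, enqueue []
Visit 5, enqueue []
Visit 6, enqueue [3]
Visit 0, enqueue []
Visit 3, enqueue []

BFS order: [4, 1, 2, 5, 6, 0, 3]


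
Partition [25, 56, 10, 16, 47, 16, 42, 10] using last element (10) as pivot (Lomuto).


Pivot: 10
  10 <= 10: swap -> [10, 56, 25, 16, 47, 16, 42, 10]
Place pivot at 1: [10, 10, 25, 16, 47, 16, 42, 56]

Partitioned: [10, 10, 25, 16, 47, 16, 42, 56]


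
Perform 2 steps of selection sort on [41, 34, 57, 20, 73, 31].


Initial: [41, 34, 57, 20, 73, 31]
Step 1: min=20 at 3
  Swap: [20, 34, 57, 41, 73, 31]
Step 2: min=31 at 5
  Swap: [20, 31, 57, 41, 73, 34]

After 2 steps: [20, 31, 57, 41, 73, 34]


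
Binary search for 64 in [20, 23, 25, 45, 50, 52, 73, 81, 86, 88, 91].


Step 1: lo=0, hi=10, mid=5, val=52
Step 2: lo=6, hi=10, mid=8, val=86
Step 3: lo=6, hi=7, mid=6, val=73

Not found


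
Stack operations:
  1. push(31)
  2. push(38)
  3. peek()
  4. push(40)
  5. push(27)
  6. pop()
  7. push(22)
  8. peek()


push(31) -> [31]
push(38) -> [31, 38]
peek()->38
push(40) -> [31, 38, 40]
push(27) -> [31, 38, 40, 27]
pop()->27, [31, 38, 40]
push(22) -> [31, 38, 40, 22]
peek()->22

Final stack: [31, 38, 40, 22]


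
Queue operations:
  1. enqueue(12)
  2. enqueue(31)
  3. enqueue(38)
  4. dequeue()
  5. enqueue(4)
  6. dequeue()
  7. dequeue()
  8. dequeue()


enqueue(12) -> [12]
enqueue(31) -> [12, 31]
enqueue(38) -> [12, 31, 38]
dequeue()->12, [31, 38]
enqueue(4) -> [31, 38, 4]
dequeue()->31, [38, 4]
dequeue()->38, [4]
dequeue()->4, []

Final queue: []


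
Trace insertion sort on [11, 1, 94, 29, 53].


Initial: [11, 1, 94, 29, 53]
Insert 1: [1, 11, 94, 29, 53]
Insert 94: [1, 11, 94, 29, 53]
Insert 29: [1, 11, 29, 94, 53]
Insert 53: [1, 11, 29, 53, 94]

Sorted: [1, 11, 29, 53, 94]


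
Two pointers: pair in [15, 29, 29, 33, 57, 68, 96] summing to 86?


lo=0(15)+hi=6(96)=111
lo=0(15)+hi=5(68)=83
lo=1(29)+hi=5(68)=97
lo=1(29)+hi=4(57)=86

Yes: 29+57=86


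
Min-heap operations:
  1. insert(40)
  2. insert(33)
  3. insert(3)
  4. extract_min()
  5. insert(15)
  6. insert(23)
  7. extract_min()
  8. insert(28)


insert(40) -> [40]
insert(33) -> [33, 40]
insert(3) -> [3, 40, 33]
extract_min()->3, [33, 40]
insert(15) -> [15, 40, 33]
insert(23) -> [15, 23, 33, 40]
extract_min()->15, [23, 40, 33]
insert(28) -> [23, 28, 33, 40]

Final heap: [23, 28, 33, 40]


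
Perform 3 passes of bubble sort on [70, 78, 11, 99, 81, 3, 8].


Initial: [70, 78, 11, 99, 81, 3, 8]
Pass 1: [70, 11, 78, 81, 3, 8, 99] (4 swaps)
Pass 2: [11, 70, 78, 3, 8, 81, 99] (3 swaps)
Pass 3: [11, 70, 3, 8, 78, 81, 99] (2 swaps)

After 3 passes: [11, 70, 3, 8, 78, 81, 99]


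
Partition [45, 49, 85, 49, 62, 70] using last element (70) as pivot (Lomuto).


Pivot: 70
  45 <= 70: advance i (no swap)
  49 <= 70: advance i (no swap)
  49 <= 70: swap -> [45, 49, 49, 85, 62, 70]
  62 <= 70: swap -> [45, 49, 49, 62, 85, 70]
Place pivot at 4: [45, 49, 49, 62, 70, 85]

Partitioned: [45, 49, 49, 62, 70, 85]


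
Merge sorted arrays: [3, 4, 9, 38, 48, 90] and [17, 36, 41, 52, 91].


Take 3 from A
Take 4 from A
Take 9 from A
Take 17 from B
Take 36 from B
Take 38 from A
Take 41 from B
Take 48 from A
Take 52 from B
Take 90 from A

Merged: [3, 4, 9, 17, 36, 38, 41, 48, 52, 90, 91]


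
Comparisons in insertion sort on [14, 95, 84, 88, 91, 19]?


Algorithm: insertion sort
Input: [14, 95, 84, 88, 91, 19]
Sorted: [14, 19, 84, 88, 91, 95]

12


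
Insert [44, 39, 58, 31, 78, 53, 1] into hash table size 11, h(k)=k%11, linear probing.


Insert 44: h=0 -> slot 0
Insert 39: h=6 -> slot 6
Insert 58: h=3 -> slot 3
Insert 31: h=9 -> slot 9
Insert 78: h=1 -> slot 1
Insert 53: h=9, 1 probes -> slot 10
Insert 1: h=1, 1 probes -> slot 2

Table: [44, 78, 1, 58, None, None, 39, None, None, 31, 53]


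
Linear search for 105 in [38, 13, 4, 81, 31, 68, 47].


i=0: 38!=105
i=1: 13!=105
i=2: 4!=105
i=3: 81!=105
i=4: 31!=105
i=5: 68!=105
i=6: 47!=105

Not found, 7 comps


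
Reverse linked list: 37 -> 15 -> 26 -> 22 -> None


Step 1: curr=37, set curr.next=prev(None) | reversed so far: 37
Step 2: curr=15, set curr.next=prev(37) | reversed so far: 15 -> 37
Step 3: curr=26, set curr.next=prev(15) | reversed so far: 26 -> 15 -> 37
Step 4: curr=22, set curr.next=prev(26) | reversed so far: 22 -> 26 -> 15 -> 37

22 -> 26 -> 15 -> 37 -> None


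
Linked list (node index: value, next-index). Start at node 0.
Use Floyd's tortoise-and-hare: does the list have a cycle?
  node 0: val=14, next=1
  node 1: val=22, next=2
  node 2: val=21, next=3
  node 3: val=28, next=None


Floyd's tortoise (slow, +1) and hare (fast, +2):
  init: slow=0, fast=0
  step 1: slow=1, fast=2
  step 2: fast 2->3->None, no cycle

Cycle: no


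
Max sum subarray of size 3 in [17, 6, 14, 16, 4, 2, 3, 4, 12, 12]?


[0:3]: 37
[1:4]: 36
[2:5]: 34
[3:6]: 22
[4:7]: 9
[5:8]: 9
[6:9]: 19
[7:10]: 28

Max: 37 at [0:3]


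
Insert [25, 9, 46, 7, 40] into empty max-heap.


Insert 25: [25]
Insert 9: [25, 9]
Insert 46: [46, 9, 25]
Insert 7: [46, 9, 25, 7]
Insert 40: [46, 40, 25, 7, 9]

Final heap: [46, 40, 25, 7, 9]


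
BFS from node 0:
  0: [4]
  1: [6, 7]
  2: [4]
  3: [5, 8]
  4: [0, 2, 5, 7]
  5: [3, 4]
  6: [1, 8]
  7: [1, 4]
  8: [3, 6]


Visit 0, enqueue [4]
Visit 4, enqueue [2, 5, 7]
Visit 2, enqueue []
Visit 5, enqueue [3]
Visit 7, enqueue [1]
Visit 3, enqueue [8]
Visit 1, enqueue [6]
Visit 8, enqueue []
Visit 6, enqueue []

BFS order: [0, 4, 2, 5, 7, 3, 1, 8, 6]


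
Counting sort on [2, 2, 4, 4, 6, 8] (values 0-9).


Input: [2, 2, 4, 4, 6, 8]
Counts: [0, 0, 2, 0, 2, 0, 1, 0, 1, 0]

Sorted: [2, 2, 4, 4, 6, 8]


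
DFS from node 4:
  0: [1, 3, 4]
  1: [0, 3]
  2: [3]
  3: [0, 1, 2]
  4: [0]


Visit 4, push [0]
Visit 0, push [3, 1]
Visit 1, push [3]
Visit 3, push [2]
Visit 2, push []

DFS order: [4, 0, 1, 3, 2]


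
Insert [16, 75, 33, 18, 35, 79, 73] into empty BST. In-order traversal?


Insert 16: root
Insert 75: R from 16
Insert 33: R from 16 -> L from 75
Insert 18: R from 16 -> L from 75 -> L from 33
Insert 35: R from 16 -> L from 75 -> R from 33
Insert 79: R from 16 -> R from 75
Insert 73: R from 16 -> L from 75 -> R from 33 -> R from 35

In-order: [16, 18, 33, 35, 73, 75, 79]


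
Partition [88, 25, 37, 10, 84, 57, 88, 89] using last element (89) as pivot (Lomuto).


Pivot: 89
  88 <= 89: advance i (no swap)
  25 <= 89: advance i (no swap)
  37 <= 89: advance i (no swap)
  10 <= 89: advance i (no swap)
  84 <= 89: advance i (no swap)
  57 <= 89: advance i (no swap)
  88 <= 89: advance i (no swap)
Place pivot at 7: [88, 25, 37, 10, 84, 57, 88, 89]

Partitioned: [88, 25, 37, 10, 84, 57, 88, 89]


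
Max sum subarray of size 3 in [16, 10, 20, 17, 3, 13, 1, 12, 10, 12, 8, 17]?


[0:3]: 46
[1:4]: 47
[2:5]: 40
[3:6]: 33
[4:7]: 17
[5:8]: 26
[6:9]: 23
[7:10]: 34
[8:11]: 30
[9:12]: 37

Max: 47 at [1:4]


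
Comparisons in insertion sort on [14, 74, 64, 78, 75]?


Algorithm: insertion sort
Input: [14, 74, 64, 78, 75]
Sorted: [14, 64, 74, 75, 78]

6


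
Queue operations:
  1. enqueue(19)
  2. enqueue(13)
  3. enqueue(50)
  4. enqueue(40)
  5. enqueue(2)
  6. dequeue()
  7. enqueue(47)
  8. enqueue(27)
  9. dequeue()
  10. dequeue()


enqueue(19) -> [19]
enqueue(13) -> [19, 13]
enqueue(50) -> [19, 13, 50]
enqueue(40) -> [19, 13, 50, 40]
enqueue(2) -> [19, 13, 50, 40, 2]
dequeue()->19, [13, 50, 40, 2]
enqueue(47) -> [13, 50, 40, 2, 47]
enqueue(27) -> [13, 50, 40, 2, 47, 27]
dequeue()->13, [50, 40, 2, 47, 27]
dequeue()->50, [40, 2, 47, 27]

Final queue: [40, 2, 47, 27]


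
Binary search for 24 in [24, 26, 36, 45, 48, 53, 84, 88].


Step 1: lo=0, hi=7, mid=3, val=45
Step 2: lo=0, hi=2, mid=1, val=26
Step 3: lo=0, hi=0, mid=0, val=24

Found at index 0


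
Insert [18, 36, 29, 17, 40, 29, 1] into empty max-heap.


Insert 18: [18]
Insert 36: [36, 18]
Insert 29: [36, 18, 29]
Insert 17: [36, 18, 29, 17]
Insert 40: [40, 36, 29, 17, 18]
Insert 29: [40, 36, 29, 17, 18, 29]
Insert 1: [40, 36, 29, 17, 18, 29, 1]

Final heap: [40, 36, 29, 17, 18, 29, 1]


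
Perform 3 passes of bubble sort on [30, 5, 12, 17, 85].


Initial: [30, 5, 12, 17, 85]
Pass 1: [5, 12, 17, 30, 85] (3 swaps)
Pass 2: [5, 12, 17, 30, 85] (0 swaps)
Pass 3: [5, 12, 17, 30, 85] (0 swaps)

After 3 passes: [5, 12, 17, 30, 85]


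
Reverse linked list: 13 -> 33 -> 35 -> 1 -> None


Step 1: curr=13, set curr.next=prev(None) | reversed so far: 13
Step 2: curr=33, set curr.next=prev(13) | reversed so far: 33 -> 13
Step 3: curr=35, set curr.next=prev(33) | reversed so far: 35 -> 33 -> 13
Step 4: curr=1, set curr.next=prev(35) | reversed so far: 1 -> 35 -> 33 -> 13

1 -> 35 -> 33 -> 13 -> None


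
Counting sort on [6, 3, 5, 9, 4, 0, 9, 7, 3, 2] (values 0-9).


Input: [6, 3, 5, 9, 4, 0, 9, 7, 3, 2]
Counts: [1, 0, 1, 2, 1, 1, 1, 1, 0, 2]

Sorted: [0, 2, 3, 3, 4, 5, 6, 7, 9, 9]


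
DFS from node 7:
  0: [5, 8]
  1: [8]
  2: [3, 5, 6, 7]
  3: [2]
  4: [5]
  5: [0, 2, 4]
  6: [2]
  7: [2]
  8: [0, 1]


Visit 7, push [2]
Visit 2, push [6, 5, 3]
Visit 3, push []
Visit 5, push [4, 0]
Visit 0, push [8]
Visit 8, push [1]
Visit 1, push []
Visit 4, push []
Visit 6, push []

DFS order: [7, 2, 3, 5, 0, 8, 1, 4, 6]


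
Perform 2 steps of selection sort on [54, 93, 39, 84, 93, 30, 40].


Initial: [54, 93, 39, 84, 93, 30, 40]
Step 1: min=30 at 5
  Swap: [30, 93, 39, 84, 93, 54, 40]
Step 2: min=39 at 2
  Swap: [30, 39, 93, 84, 93, 54, 40]

After 2 steps: [30, 39, 93, 84, 93, 54, 40]


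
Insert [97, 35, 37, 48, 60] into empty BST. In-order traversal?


Insert 97: root
Insert 35: L from 97
Insert 37: L from 97 -> R from 35
Insert 48: L from 97 -> R from 35 -> R from 37
Insert 60: L from 97 -> R from 35 -> R from 37 -> R from 48

In-order: [35, 37, 48, 60, 97]


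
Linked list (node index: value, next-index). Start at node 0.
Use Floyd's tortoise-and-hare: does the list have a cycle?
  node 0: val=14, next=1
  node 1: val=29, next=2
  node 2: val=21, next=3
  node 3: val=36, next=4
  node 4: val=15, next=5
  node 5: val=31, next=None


Floyd's tortoise (slow, +1) and hare (fast, +2):
  init: slow=0, fast=0
  step 1: slow=1, fast=2
  step 2: slow=2, fast=4
  step 3: fast 4->5->None, no cycle

Cycle: no


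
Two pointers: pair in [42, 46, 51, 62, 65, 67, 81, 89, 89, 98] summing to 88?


lo=0(42)+hi=9(98)=140
lo=0(42)+hi=8(89)=131
lo=0(42)+hi=7(89)=131
lo=0(42)+hi=6(81)=123
lo=0(42)+hi=5(67)=109
lo=0(42)+hi=4(65)=107
lo=0(42)+hi=3(62)=104
lo=0(42)+hi=2(51)=93
lo=0(42)+hi=1(46)=88

Yes: 42+46=88


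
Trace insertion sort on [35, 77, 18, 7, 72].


Initial: [35, 77, 18, 7, 72]
Insert 77: [35, 77, 18, 7, 72]
Insert 18: [18, 35, 77, 7, 72]
Insert 7: [7, 18, 35, 77, 72]
Insert 72: [7, 18, 35, 72, 77]

Sorted: [7, 18, 35, 72, 77]


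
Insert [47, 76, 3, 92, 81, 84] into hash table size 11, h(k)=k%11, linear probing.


Insert 47: h=3 -> slot 3
Insert 76: h=10 -> slot 10
Insert 3: h=3, 1 probes -> slot 4
Insert 92: h=4, 1 probes -> slot 5
Insert 81: h=4, 2 probes -> slot 6
Insert 84: h=7 -> slot 7

Table: [None, None, None, 47, 3, 92, 81, 84, None, None, 76]


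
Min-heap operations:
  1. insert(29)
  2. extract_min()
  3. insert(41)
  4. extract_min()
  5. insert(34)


insert(29) -> [29]
extract_min()->29, []
insert(41) -> [41]
extract_min()->41, []
insert(34) -> [34]

Final heap: [34]


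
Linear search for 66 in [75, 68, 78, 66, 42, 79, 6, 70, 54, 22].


i=0: 75!=66
i=1: 68!=66
i=2: 78!=66
i=3: 66==66 found!

Found at 3, 4 comps


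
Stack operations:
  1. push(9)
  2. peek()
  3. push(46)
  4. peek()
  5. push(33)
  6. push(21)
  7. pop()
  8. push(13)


push(9) -> [9]
peek()->9
push(46) -> [9, 46]
peek()->46
push(33) -> [9, 46, 33]
push(21) -> [9, 46, 33, 21]
pop()->21, [9, 46, 33]
push(13) -> [9, 46, 33, 13]

Final stack: [9, 46, 33, 13]


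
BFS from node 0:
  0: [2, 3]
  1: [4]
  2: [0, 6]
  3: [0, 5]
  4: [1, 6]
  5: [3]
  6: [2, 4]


Visit 0, enqueue [2, 3]
Visit 2, enqueue [6]
Visit 3, enqueue [5]
Visit 6, enqueue [4]
Visit 5, enqueue []
Visit 4, enqueue [1]
Visit 1, enqueue []

BFS order: [0, 2, 3, 6, 5, 4, 1]


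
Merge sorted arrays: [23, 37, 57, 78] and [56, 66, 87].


Take 23 from A
Take 37 from A
Take 56 from B
Take 57 from A
Take 66 from B
Take 78 from A

Merged: [23, 37, 56, 57, 66, 78, 87]


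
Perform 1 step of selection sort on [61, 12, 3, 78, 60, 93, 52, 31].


Initial: [61, 12, 3, 78, 60, 93, 52, 31]
Step 1: min=3 at 2
  Swap: [3, 12, 61, 78, 60, 93, 52, 31]

After 1 step: [3, 12, 61, 78, 60, 93, 52, 31]


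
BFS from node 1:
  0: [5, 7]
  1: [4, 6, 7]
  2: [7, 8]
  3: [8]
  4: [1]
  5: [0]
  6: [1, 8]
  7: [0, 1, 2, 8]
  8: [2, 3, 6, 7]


Visit 1, enqueue [4, 6, 7]
Visit 4, enqueue []
Visit 6, enqueue [8]
Visit 7, enqueue [0, 2]
Visit 8, enqueue [3]
Visit 0, enqueue [5]
Visit 2, enqueue []
Visit 3, enqueue []
Visit 5, enqueue []

BFS order: [1, 4, 6, 7, 8, 0, 2, 3, 5]


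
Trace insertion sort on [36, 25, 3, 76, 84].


Initial: [36, 25, 3, 76, 84]
Insert 25: [25, 36, 3, 76, 84]
Insert 3: [3, 25, 36, 76, 84]
Insert 76: [3, 25, 36, 76, 84]
Insert 84: [3, 25, 36, 76, 84]

Sorted: [3, 25, 36, 76, 84]


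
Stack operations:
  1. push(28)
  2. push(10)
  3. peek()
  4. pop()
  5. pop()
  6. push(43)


push(28) -> [28]
push(10) -> [28, 10]
peek()->10
pop()->10, [28]
pop()->28, []
push(43) -> [43]

Final stack: [43]


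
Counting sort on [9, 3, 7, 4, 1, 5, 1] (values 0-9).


Input: [9, 3, 7, 4, 1, 5, 1]
Counts: [0, 2, 0, 1, 1, 1, 0, 1, 0, 1]

Sorted: [1, 1, 3, 4, 5, 7, 9]


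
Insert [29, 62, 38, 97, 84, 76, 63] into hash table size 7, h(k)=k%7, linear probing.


Insert 29: h=1 -> slot 1
Insert 62: h=6 -> slot 6
Insert 38: h=3 -> slot 3
Insert 97: h=6, 1 probes -> slot 0
Insert 84: h=0, 2 probes -> slot 2
Insert 76: h=6, 5 probes -> slot 4
Insert 63: h=0, 5 probes -> slot 5

Table: [97, 29, 84, 38, 76, 63, 62]


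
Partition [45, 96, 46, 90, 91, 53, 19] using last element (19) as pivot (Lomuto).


Pivot: 19
Place pivot at 0: [19, 96, 46, 90, 91, 53, 45]

Partitioned: [19, 96, 46, 90, 91, 53, 45]


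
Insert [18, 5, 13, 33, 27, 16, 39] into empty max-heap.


Insert 18: [18]
Insert 5: [18, 5]
Insert 13: [18, 5, 13]
Insert 33: [33, 18, 13, 5]
Insert 27: [33, 27, 13, 5, 18]
Insert 16: [33, 27, 16, 5, 18, 13]
Insert 39: [39, 27, 33, 5, 18, 13, 16]

Final heap: [39, 27, 33, 5, 18, 13, 16]


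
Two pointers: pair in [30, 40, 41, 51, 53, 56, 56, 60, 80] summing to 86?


lo=0(30)+hi=8(80)=110
lo=0(30)+hi=7(60)=90
lo=0(30)+hi=6(56)=86

Yes: 30+56=86


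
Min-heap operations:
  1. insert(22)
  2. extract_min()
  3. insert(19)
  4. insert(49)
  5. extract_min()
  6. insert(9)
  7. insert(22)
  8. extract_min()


insert(22) -> [22]
extract_min()->22, []
insert(19) -> [19]
insert(49) -> [19, 49]
extract_min()->19, [49]
insert(9) -> [9, 49]
insert(22) -> [9, 49, 22]
extract_min()->9, [22, 49]

Final heap: [22, 49]


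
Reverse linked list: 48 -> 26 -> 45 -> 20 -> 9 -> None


Step 1: curr=48, set curr.next=prev(None) | reversed so far: 48
Step 2: curr=26, set curr.next=prev(48) | reversed so far: 26 -> 48
Step 3: curr=45, set curr.next=prev(26) | reversed so far: 45 -> 26 -> 48
Step 4: curr=20, set curr.next=prev(45) | reversed so far: 20 -> 45 -> 26 -> 48
Step 5: curr=9, set curr.next=prev(20) | reversed so far: 9 -> 20 -> 45 -> 26 -> 48

9 -> 20 -> 45 -> 26 -> 48 -> None
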